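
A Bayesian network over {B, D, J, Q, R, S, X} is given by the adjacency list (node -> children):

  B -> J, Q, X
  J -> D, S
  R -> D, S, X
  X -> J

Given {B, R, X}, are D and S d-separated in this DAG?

There are 6 undirected paths between D and S; checking each against the conditioning set {B, R, X}:
Path 1: D ← R → S
  R is a fork here and R is conditioned on, so the path is blocked at R.
Path 2: D ← R → X → J → S
  R is a fork here and R is conditioned on, so the path is blocked at R.
Path 3: D ← R → X ← B → J → S
  R is a fork here and R is conditioned on, so the path is blocked at R.
Path 4: D ← J → S
  J is a fork and J is not conditioned on — no node blocks this path, so it is active.
Path 5: D ← J ← B → X ← R → S
  B is a fork here and B is conditioned on, so the path is blocked at B.
Path 6: D ← J ← X ← R → S
  X is a chain here and X is conditioned on, so the path is blocked at X.
At least one path is unblocked, so d-separation fails.

No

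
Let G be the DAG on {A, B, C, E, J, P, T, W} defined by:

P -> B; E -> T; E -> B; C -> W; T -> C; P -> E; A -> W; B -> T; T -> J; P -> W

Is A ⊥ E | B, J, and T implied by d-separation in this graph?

We examine all 6 paths between A and E:
Path 1: A → W ← P → E
  W is a collider here and neither W nor any of its descendants is conditioned on, so the collider stays closed — the path is blocked at W.
Path 2: A → W ← P → B ← E
  W is a collider here and neither W nor any of its descendants is conditioned on, so the collider stays closed — the path is blocked at W.
Path 3: A → W ← P → B → T ← E
  W is a collider here and neither W nor any of its descendants is conditioned on, so the collider stays closed — the path is blocked at W.
Path 4: A → W ← C ← T ← E
  W is a collider here and neither W nor any of its descendants is conditioned on, so the collider stays closed — the path is blocked at W.
Path 5: A → W ← C ← T ← B ← E
  W is a collider here and neither W nor any of its descendants is conditioned on, so the collider stays closed — the path is blocked at W.
Path 6: A → W ← C ← T ← B ← P → E
  W is a collider here and neither W nor any of its descendants is conditioned on, so the collider stays closed — the path is blocked at W.
Every path is blocked, so A and E are d-separated given {B, J, T}.

Yes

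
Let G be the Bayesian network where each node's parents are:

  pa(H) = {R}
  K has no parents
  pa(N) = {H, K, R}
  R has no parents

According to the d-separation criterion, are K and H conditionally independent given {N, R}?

No — K and H are not d-separated given {N, R}.

2 paths connect K and H; each must be blocked for d-separation to hold:
Path 1: K → N ← H
  N is a collider and N is conditioned on, which opens it — no node blocks this path, so it is active.
Path 2: K → N ← R → H
  R is a fork here and R is conditioned on, so the path is blocked at R.
Since the path K → N ← H is active, K and H are not d-separated given {N, R}.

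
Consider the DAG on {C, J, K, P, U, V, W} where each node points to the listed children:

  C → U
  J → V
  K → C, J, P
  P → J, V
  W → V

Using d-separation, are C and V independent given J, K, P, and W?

4 paths connect C and V; each must be blocked for d-separation to hold:
Path 1: C ← K → P → J → V
  K is a fork here and K is conditioned on, so the path is blocked at K.
Path 2: C ← K → P → V
  K is a fork here and K is conditioned on, so the path is blocked at K.
Path 3: C ← K → J ← P → V
  K is a fork here and K is conditioned on, so the path is blocked at K.
Path 4: C ← K → J → V
  K is a fork here and K is conditioned on, so the path is blocked at K.
Every path is blocked, so C and V are d-separated given {J, K, P, W}.

Yes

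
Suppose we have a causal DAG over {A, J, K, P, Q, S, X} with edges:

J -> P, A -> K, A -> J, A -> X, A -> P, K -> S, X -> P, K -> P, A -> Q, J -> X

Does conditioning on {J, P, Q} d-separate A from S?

No — A and S are not d-separated given {J, P, Q}.

Enumerating the 6 paths from A to S and testing each for blocking by {J, P, Q}:
Path 1: A → K → S
  K is a chain and K is not conditioned on — no node blocks this path, so it is active.
Path 2: A → J → P ← K → S
  J is a chain here and J is conditioned on, so the path is blocked at J.
Path 3: A → J → X → P ← K → S
  J is a chain here and J is conditioned on, so the path is blocked at J.
Path 4: A → P ← K → S
  P is a collider and P is conditioned on, which opens it; K is a fork and K is not conditioned on — no node blocks this path, so it is active.
Path 5: A → X ← J → P ← K → S
  J is a fork here and J is conditioned on, so the path is blocked at J.
Path 6: A → X → P ← K → S
  X is a chain and X is not conditioned on; P is a collider and P is conditioned on, which opens it; K is a fork and K is not conditioned on — no node blocks this path, so it is active.
At least one path is unblocked, so d-separation fails.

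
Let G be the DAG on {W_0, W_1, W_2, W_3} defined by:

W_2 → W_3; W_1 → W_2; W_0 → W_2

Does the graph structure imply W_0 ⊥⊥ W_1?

Yes

Only one path connects W_0 and W_1:
Path 1: W_0 → W_2 ← W_1
  W_2 is a collider here and neither W_2 nor any of its descendants is conditioned on, so the collider stays closed — the path is blocked at W_2.
Since every path is blocked, d-separation holds.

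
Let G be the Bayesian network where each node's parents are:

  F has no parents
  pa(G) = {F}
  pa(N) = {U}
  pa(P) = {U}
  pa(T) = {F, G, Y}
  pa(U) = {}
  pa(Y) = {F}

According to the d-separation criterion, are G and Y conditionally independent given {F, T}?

No

We examine all 4 paths between G and Y:
Path 1: G → T ← Y
  T is a collider and T is conditioned on, which opens it — no node blocks this path, so it is active.
Path 2: G → T ← F → Y
  F is a fork here and F is conditioned on, so the path is blocked at F.
Path 3: G ← F → T ← Y
  F is a fork here and F is conditioned on, so the path is blocked at F.
Path 4: G ← F → Y
  F is a fork here and F is conditioned on, so the path is blocked at F.
At least one path is unblocked, so d-separation fails.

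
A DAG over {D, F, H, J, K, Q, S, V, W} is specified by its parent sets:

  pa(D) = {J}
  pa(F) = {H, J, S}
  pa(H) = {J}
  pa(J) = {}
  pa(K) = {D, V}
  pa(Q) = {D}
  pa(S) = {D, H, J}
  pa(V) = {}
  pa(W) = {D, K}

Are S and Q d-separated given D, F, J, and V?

Yes — S and Q are d-separated given {D, F, J, V}.

There are 6 undirected paths between S and Q; checking each against the conditioning set {D, F, J, V}:
  1. S ← D → Q — D:fork[blocks] ⇒ blocked
  2. S → F ← J → D → Q — F:collider[open]; J:fork[blocks]; D:chain[blocks] ⇒ blocked
  3. S → F ← H ← J → D → Q — F:collider[open]; H:chain[open]; J:fork[blocks]; D:chain[blocks] ⇒ blocked
  4. S ← J → D → Q — J:fork[blocks]; D:chain[blocks] ⇒ blocked
  5. S ← H → F ← J → D → Q — H:fork[open]; F:collider[open]; J:fork[blocks]; D:chain[blocks] ⇒ blocked
  6. S ← H ← J → D → Q — H:chain[open]; J:fork[blocks]; D:chain[blocks] ⇒ blocked
Since every path is blocked, d-separation holds.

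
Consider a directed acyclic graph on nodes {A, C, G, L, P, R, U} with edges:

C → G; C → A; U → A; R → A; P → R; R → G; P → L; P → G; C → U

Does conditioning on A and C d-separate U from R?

No — U and R are not d-separated given {A, C}.

6 paths connect U and R; each must be blocked for d-separation to hold:
  1. U → A ← C → G ← P → R — A:collider[open]; C:fork[blocks]; G:collider[blocks]; P:fork[open] ⇒ blocked
  2. U → A ← C → G ← R — A:collider[open]; C:fork[blocks]; G:collider[blocks] ⇒ blocked
  3. U → A ← R — A:collider[open] ⇒ active
  4. U ← C → G ← P → R — C:fork[blocks]; G:collider[blocks]; P:fork[open] ⇒ blocked
  5. U ← C → G ← R — C:fork[blocks]; G:collider[blocks] ⇒ blocked
  6. U ← C → A ← R — C:fork[blocks]; A:collider[open] ⇒ blocked
At least one path is unblocked, so d-separation fails.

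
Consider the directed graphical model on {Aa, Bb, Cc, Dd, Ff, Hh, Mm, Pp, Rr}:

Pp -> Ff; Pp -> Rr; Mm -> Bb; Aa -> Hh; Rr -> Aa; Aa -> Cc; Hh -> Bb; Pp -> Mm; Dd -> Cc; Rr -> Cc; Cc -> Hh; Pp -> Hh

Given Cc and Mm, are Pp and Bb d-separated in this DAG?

We examine all 6 paths between Pp and Bb:
Path 1: Pp → Mm → Bb
  Mm is a chain here and Mm is conditioned on, so the path is blocked at Mm.
Path 2: Pp → Hh → Bb
  Hh is a chain and Hh is not conditioned on — no node blocks this path, so it is active.
Path 3: Pp → Rr → Aa → Hh → Bb
  Rr is a chain and Rr is not conditioned on; Aa is a chain and Aa is not conditioned on; Hh is a chain and Hh is not conditioned on — no node blocks this path, so it is active.
Path 4: Pp → Rr → Aa → Cc → Hh → Bb
  Cc is a chain here and Cc is conditioned on, so the path is blocked at Cc.
Path 5: Pp → Rr → Cc → Hh → Bb
  Cc is a chain here and Cc is conditioned on, so the path is blocked at Cc.
Path 6: Pp → Rr → Cc ← Aa → Hh → Bb
  Rr is a chain and Rr is not conditioned on; Cc is a collider and Cc is conditioned on, which opens it; Aa is a fork and Aa is not conditioned on; Hh is a chain and Hh is not conditioned on — no node blocks this path, so it is active.
Because an active path exists, Pp and Bb are not d-separated.

No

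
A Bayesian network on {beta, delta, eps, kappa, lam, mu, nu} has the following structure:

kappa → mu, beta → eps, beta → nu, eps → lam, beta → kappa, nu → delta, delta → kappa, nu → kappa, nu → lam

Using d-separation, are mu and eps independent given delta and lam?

No

We examine all 6 paths between mu and eps:
Path 1: mu ← kappa ← nu ← beta → eps
  kappa is a chain and kappa is not conditioned on; nu is a chain and nu is not conditioned on; beta is a fork and beta is not conditioned on — no node blocks this path, so it is active.
Path 2: mu ← kappa ← nu → lam ← eps
  kappa is a chain and kappa is not conditioned on; nu is a fork and nu is not conditioned on; lam is a collider and lam is conditioned on, which opens it — no node blocks this path, so it is active.
Path 3: mu ← kappa ← beta → nu → lam ← eps
  kappa is a chain and kappa is not conditioned on; beta is a fork and beta is not conditioned on; nu is a chain and nu is not conditioned on; lam is a collider and lam is conditioned on, which opens it — no node blocks this path, so it is active.
Path 4: mu ← kappa ← beta → eps
  kappa is a chain and kappa is not conditioned on; beta is a fork and beta is not conditioned on — no node blocks this path, so it is active.
Path 5: mu ← kappa ← delta ← nu ← beta → eps
  delta is a chain here and delta is conditioned on, so the path is blocked at delta.
Path 6: mu ← kappa ← delta ← nu → lam ← eps
  delta is a chain here and delta is conditioned on, so the path is blocked at delta.
At least one path is unblocked, so d-separation fails.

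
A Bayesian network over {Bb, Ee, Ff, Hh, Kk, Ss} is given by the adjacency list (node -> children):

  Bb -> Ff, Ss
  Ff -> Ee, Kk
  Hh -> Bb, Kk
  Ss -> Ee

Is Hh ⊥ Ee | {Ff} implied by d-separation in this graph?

Enumerating the 4 paths from Hh to Ee and testing each for blocking by {Ff}:
  1. Hh → Bb → Ff → Ee — Bb:chain[open]; Ff:chain[blocks] ⇒ blocked
  2. Hh → Bb → Ss → Ee — Bb:chain[open]; Ss:chain[open] ⇒ active
  3. Hh → Kk ← Ff ← Bb → Ss → Ee — Kk:collider[blocks]; Ff:chain[blocks]; Bb:fork[open]; Ss:chain[open] ⇒ blocked
  4. Hh → Kk ← Ff → Ee — Kk:collider[blocks]; Ff:fork[blocks] ⇒ blocked
Because an active path exists, Hh and Ee are not d-separated.

No — Hh and Ee are not d-separated given {Ff}.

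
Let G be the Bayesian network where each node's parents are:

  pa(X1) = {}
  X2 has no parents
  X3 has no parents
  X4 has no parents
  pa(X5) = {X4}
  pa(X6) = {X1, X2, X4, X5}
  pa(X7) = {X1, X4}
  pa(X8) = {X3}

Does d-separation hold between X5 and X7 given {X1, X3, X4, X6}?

We examine all 4 paths between X5 and X7:
Path 1: X5 ← X4 → X7
  X4 is a fork here and X4 is conditioned on, so the path is blocked at X4.
Path 2: X5 ← X4 → X6 ← X1 → X7
  X4 is a fork here and X4 is conditioned on, so the path is blocked at X4.
Path 3: X5 → X6 ← X1 → X7
  X1 is a fork here and X1 is conditioned on, so the path is blocked at X1.
Path 4: X5 → X6 ← X4 → X7
  X4 is a fork here and X4 is conditioned on, so the path is blocked at X4.
Since every path is blocked, d-separation holds.

Yes — X5 and X7 are d-separated given {X1, X3, X4, X6}.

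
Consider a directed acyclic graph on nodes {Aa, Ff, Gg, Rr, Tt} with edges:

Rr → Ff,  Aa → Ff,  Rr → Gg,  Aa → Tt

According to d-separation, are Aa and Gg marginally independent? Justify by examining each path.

Yes

There is one path between Aa and Gg:
  1. Aa → Ff ← Rr → Gg — Ff:collider[blocks]; Rr:fork[open] ⇒ blocked
Since every path is blocked, d-separation holds.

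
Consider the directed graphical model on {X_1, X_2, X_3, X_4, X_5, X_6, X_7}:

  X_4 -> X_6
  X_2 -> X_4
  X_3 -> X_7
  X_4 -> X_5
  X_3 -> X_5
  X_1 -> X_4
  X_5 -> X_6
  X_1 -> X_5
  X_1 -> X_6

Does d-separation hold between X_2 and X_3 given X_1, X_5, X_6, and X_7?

No

We examine all 5 paths between X_2 and X_3:
Path 1: X_2 → X_4 → X_5 ← X_3
  X_4 is a chain and X_4 is not conditioned on; X_5 is a collider and X_5 is conditioned on, which opens it — no node blocks this path, so it is active.
Path 2: X_2 → X_4 ← X_1 → X_5 ← X_3
  X_1 is a fork here and X_1 is conditioned on, so the path is blocked at X_1.
Path 3: X_2 → X_4 ← X_1 → X_6 ← X_5 ← X_3
  X_1 is a fork here and X_1 is conditioned on, so the path is blocked at X_1.
Path 4: X_2 → X_4 → X_6 ← X_5 ← X_3
  X_5 is a chain here and X_5 is conditioned on, so the path is blocked at X_5.
Path 5: X_2 → X_4 → X_6 ← X_1 → X_5 ← X_3
  X_1 is a fork here and X_1 is conditioned on, so the path is blocked at X_1.
Because an active path exists, X_2 and X_3 are not d-separated.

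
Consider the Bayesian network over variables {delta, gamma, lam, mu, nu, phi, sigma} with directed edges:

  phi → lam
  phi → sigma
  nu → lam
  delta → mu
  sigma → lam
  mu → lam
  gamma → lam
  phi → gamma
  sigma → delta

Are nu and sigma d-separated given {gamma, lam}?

There are 4 undirected paths between nu and sigma; checking each against the conditioning set {gamma, lam}:
  1. nu → lam ← gamma ← phi → sigma — lam:collider[open]; gamma:chain[blocks]; phi:fork[open] ⇒ blocked
  2. nu → lam ← mu ← delta ← sigma — lam:collider[open]; mu:chain[open]; delta:chain[open] ⇒ active
  3. nu → lam ← sigma — lam:collider[open] ⇒ active
  4. nu → lam ← phi → sigma — lam:collider[open]; phi:fork[open] ⇒ active
Since the path nu → lam ← mu ← delta ← sigma is active, nu and sigma are not d-separated given {gamma, lam}.

No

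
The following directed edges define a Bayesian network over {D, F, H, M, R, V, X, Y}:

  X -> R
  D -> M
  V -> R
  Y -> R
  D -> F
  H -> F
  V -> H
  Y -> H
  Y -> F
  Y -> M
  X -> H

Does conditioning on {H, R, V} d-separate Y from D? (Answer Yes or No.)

Yes

5 paths connect Y and D; each must be blocked for d-separation to hold:
Path 1: Y → R ← X → H → F ← D
  H is a chain here and H is conditioned on, so the path is blocked at H.
Path 2: Y → R ← V → H → F ← D
  V is a fork here and V is conditioned on, so the path is blocked at V.
Path 3: Y → H → F ← D
  H is a chain here and H is conditioned on, so the path is blocked at H.
Path 4: Y → F ← D
  F is a collider here and neither F nor any of its descendants is conditioned on, so the collider stays closed — the path is blocked at F.
Path 5: Y → M ← D
  M is a collider here and neither M nor any of its descendants is conditioned on, so the collider stays closed — the path is blocked at M.
All paths are blocked; Y ⊥ D | {H, R, V} holds.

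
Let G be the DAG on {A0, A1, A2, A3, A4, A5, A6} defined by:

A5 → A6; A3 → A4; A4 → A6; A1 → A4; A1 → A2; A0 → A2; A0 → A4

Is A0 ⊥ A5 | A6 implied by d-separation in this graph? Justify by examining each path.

No — A0 and A5 are not d-separated given {A6}.

Enumerating the 2 paths from A0 to A5 and testing each for blocking by {A6}:
Path 1: A0 → A4 → A6 ← A5
  A4 is a chain and A4 is not conditioned on; A6 is a collider and A6 is conditioned on, which opens it — no node blocks this path, so it is active.
Path 2: A0 → A2 ← A1 → A4 → A6 ← A5
  A2 is a collider here and neither A2 nor any of its descendants is conditioned on, so the collider stays closed — the path is blocked at A2.
At least one path is unblocked, so d-separation fails.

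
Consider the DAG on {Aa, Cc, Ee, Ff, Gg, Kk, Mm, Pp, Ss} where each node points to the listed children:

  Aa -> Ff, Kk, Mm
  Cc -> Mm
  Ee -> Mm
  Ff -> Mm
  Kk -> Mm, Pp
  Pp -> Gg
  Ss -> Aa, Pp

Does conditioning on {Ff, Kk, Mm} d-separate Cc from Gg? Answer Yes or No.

No — Cc and Gg are not d-separated given {Ff, Kk, Mm}.

There are 6 undirected paths between Cc and Gg; checking each against the conditioning set {Ff, Kk, Mm}:
Path 1: Cc → Mm ← Ff ← Aa ← Ss → Pp → Gg
  Ff is a chain here and Ff is conditioned on, so the path is blocked at Ff.
Path 2: Cc → Mm ← Ff ← Aa → Kk → Pp → Gg
  Ff is a chain here and Ff is conditioned on, so the path is blocked at Ff.
Path 3: Cc → Mm ← Kk → Pp → Gg
  Kk is a fork here and Kk is conditioned on, so the path is blocked at Kk.
Path 4: Cc → Mm ← Kk ← Aa ← Ss → Pp → Gg
  Kk is a chain here and Kk is conditioned on, so the path is blocked at Kk.
Path 5: Cc → Mm ← Aa ← Ss → Pp → Gg
  Mm is a collider and Mm is conditioned on, which opens it; Aa is a chain and Aa is not conditioned on; Ss is a fork and Ss is not conditioned on; Pp is a chain and Pp is not conditioned on — no node blocks this path, so it is active.
Path 6: Cc → Mm ← Aa → Kk → Pp → Gg
  Kk is a chain here and Kk is conditioned on, so the path is blocked at Kk.
Because an active path exists, Cc and Gg are not d-separated.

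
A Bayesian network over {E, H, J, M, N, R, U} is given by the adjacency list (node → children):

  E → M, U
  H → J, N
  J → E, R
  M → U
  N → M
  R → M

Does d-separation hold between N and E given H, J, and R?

Yes

There are 6 undirected paths between N and E; checking each against the conditioning set {H, J, R}:
Path 1: N ← H → J → R → M ← E
  H is a fork here and H is conditioned on, so the path is blocked at H.
Path 2: N ← H → J → R → M → U ← E
  H is a fork here and H is conditioned on, so the path is blocked at H.
Path 3: N ← H → J → E
  H is a fork here and H is conditioned on, so the path is blocked at H.
Path 4: N → M ← R ← J → E
  M is a collider here and neither M nor any of its descendants is conditioned on, so the collider stays closed — the path is blocked at M.
Path 5: N → M ← E
  M is a collider here and neither M nor any of its descendants is conditioned on, so the collider stays closed — the path is blocked at M.
Path 6: N → M → U ← E
  U is a collider here and neither U nor any of its descendants is conditioned on, so the collider stays closed — the path is blocked at U.
Every path is blocked, so N and E are d-separated given {H, J, R}.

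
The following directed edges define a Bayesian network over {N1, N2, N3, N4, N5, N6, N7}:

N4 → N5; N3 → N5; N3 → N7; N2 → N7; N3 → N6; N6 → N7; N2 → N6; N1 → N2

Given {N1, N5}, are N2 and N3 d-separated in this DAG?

Yes

There are 4 undirected paths between N2 and N3; checking each against the conditioning set {N1, N5}:
Path 1: N2 → N6 ← N3
  N6 is a collider here and neither N6 nor any of its descendants is conditioned on, so the collider stays closed — the path is blocked at N6.
Path 2: N2 → N6 → N7 ← N3
  N7 is a collider here and neither N7 nor any of its descendants is conditioned on, so the collider stays closed — the path is blocked at N7.
Path 3: N2 → N7 ← N3
  N7 is a collider here and neither N7 nor any of its descendants is conditioned on, so the collider stays closed — the path is blocked at N7.
Path 4: N2 → N7 ← N6 ← N3
  N7 is a collider here and neither N7 nor any of its descendants is conditioned on, so the collider stays closed — the path is blocked at N7.
Every path is blocked, so N2 and N3 are d-separated given {N1, N5}.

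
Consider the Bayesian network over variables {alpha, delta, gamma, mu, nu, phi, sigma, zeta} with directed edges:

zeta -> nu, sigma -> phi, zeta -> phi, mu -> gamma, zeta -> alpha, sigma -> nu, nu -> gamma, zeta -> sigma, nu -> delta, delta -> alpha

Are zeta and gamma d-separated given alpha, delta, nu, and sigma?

Yes — zeta and gamma are d-separated given {alpha, delta, nu, sigma}.

We examine all 4 paths between zeta and gamma:
Path 1: zeta → alpha ← delta ← nu → gamma
  delta is a chain here and delta is conditioned on, so the path is blocked at delta.
Path 2: zeta → phi ← sigma → nu → gamma
  phi is a collider here and neither phi nor any of its descendants is conditioned on, so the collider stays closed — the path is blocked at phi.
Path 3: zeta → nu → gamma
  nu is a chain here and nu is conditioned on, so the path is blocked at nu.
Path 4: zeta → sigma → nu → gamma
  sigma is a chain here and sigma is conditioned on, so the path is blocked at sigma.
All paths are blocked; zeta ⊥ gamma | {alpha, delta, nu, sigma} holds.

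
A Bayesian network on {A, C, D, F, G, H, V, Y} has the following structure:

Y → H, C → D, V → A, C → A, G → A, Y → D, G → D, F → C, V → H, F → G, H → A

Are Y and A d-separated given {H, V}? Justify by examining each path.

Yes — Y and A are d-separated given {H, V}.

There are 6 undirected paths between Y and A; checking each against the conditioning set {H, V}:
Path 1: Y → H ← V → A
  V is a fork here and V is conditioned on, so the path is blocked at V.
Path 2: Y → H → A
  H is a chain here and H is conditioned on, so the path is blocked at H.
Path 3: Y → D ← C ← F → G → A
  D is a collider here and neither D nor any of its descendants is conditioned on, so the collider stays closed — the path is blocked at D.
Path 4: Y → D ← C → A
  D is a collider here and neither D nor any of its descendants is conditioned on, so the collider stays closed — the path is blocked at D.
Path 5: Y → D ← G ← F → C → A
  D is a collider here and neither D nor any of its descendants is conditioned on, so the collider stays closed — the path is blocked at D.
Path 6: Y → D ← G → A
  D is a collider here and neither D nor any of its descendants is conditioned on, so the collider stays closed — the path is blocked at D.
Every path is blocked, so Y and A are d-separated given {H, V}.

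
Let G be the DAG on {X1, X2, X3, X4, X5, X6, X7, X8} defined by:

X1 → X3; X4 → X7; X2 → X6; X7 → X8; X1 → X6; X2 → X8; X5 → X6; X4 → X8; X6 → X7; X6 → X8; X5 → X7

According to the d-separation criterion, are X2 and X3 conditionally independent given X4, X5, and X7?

Enumerating the 6 paths from X2 to X3 and testing each for blocking by {X4, X5, X7}:
Path 1: X2 → X6 ← X1 → X3
  X6 is a collider and its descendant X7 is conditioned on, which opens it; X1 is a fork and X1 is not conditioned on — no node blocks this path, so it is active.
Path 2: X2 → X8 ← X4 → X7 ← X6 ← X1 → X3
  X8 is a collider here and neither X8 nor any of its descendants is conditioned on, so the collider stays closed — the path is blocked at X8.
Path 3: X2 → X8 ← X4 → X7 ← X5 → X6 ← X1 → X3
  X8 is a collider here and neither X8 nor any of its descendants is conditioned on, so the collider stays closed — the path is blocked at X8.
Path 4: X2 → X8 ← X6 ← X1 → X3
  X8 is a collider here and neither X8 nor any of its descendants is conditioned on, so the collider stays closed — the path is blocked at X8.
Path 5: X2 → X8 ← X7 ← X6 ← X1 → X3
  X8 is a collider here and neither X8 nor any of its descendants is conditioned on, so the collider stays closed — the path is blocked at X8.
Path 6: X2 → X8 ← X7 ← X5 → X6 ← X1 → X3
  X8 is a collider here and neither X8 nor any of its descendants is conditioned on, so the collider stays closed — the path is blocked at X8.
At least one path is unblocked, so d-separation fails.

No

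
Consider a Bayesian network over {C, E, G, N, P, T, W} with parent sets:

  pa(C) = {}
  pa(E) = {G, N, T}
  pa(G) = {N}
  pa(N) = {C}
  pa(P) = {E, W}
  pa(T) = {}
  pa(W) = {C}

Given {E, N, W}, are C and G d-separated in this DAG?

We examine all 4 paths between C and G:
Path 1: C → W → P ← E ← G
  W is a chain here and W is conditioned on, so the path is blocked at W.
Path 2: C → W → P ← E ← N → G
  W is a chain here and W is conditioned on, so the path is blocked at W.
Path 3: C → N → G
  N is a chain here and N is conditioned on, so the path is blocked at N.
Path 4: C → N → E ← G
  N is a chain here and N is conditioned on, so the path is blocked at N.
All paths are blocked; C ⊥ G | {E, N, W} holds.

Yes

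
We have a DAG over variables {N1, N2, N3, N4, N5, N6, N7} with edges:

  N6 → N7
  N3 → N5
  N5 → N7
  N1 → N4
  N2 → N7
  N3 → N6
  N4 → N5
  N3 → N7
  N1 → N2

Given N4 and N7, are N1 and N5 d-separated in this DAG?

No — N1 and N5 are not d-separated given {N4, N7}.

Enumerating the 4 paths from N1 to N5 and testing each for blocking by {N4, N7}:
  1. N1 → N2 → N7 ← N5 — N2:chain[open]; N7:collider[open] ⇒ active
  2. N1 → N2 → N7 ← N6 ← N3 → N5 — N2:chain[open]; N7:collider[open]; N6:chain[open]; N3:fork[open] ⇒ active
  3. N1 → N2 → N7 ← N3 → N5 — N2:chain[open]; N7:collider[open]; N3:fork[open] ⇒ active
  4. N1 → N4 → N5 — N4:chain[blocks] ⇒ blocked
At least one path is unblocked, so d-separation fails.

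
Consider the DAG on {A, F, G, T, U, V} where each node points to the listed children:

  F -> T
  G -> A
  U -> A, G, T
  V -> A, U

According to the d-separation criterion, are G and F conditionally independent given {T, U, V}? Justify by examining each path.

There are 3 undirected paths between G and F; checking each against the conditioning set {T, U, V}:
  1. G ← U → T ← F — U:fork[blocks]; T:collider[open] ⇒ blocked
  2. G → A ← U → T ← F — A:collider[blocks]; U:fork[blocks]; T:collider[open] ⇒ blocked
  3. G → A ← V → U → T ← F — A:collider[blocks]; V:fork[blocks]; U:chain[blocks]; T:collider[open] ⇒ blocked
All paths are blocked; G ⊥ F | {T, U, V} holds.

Yes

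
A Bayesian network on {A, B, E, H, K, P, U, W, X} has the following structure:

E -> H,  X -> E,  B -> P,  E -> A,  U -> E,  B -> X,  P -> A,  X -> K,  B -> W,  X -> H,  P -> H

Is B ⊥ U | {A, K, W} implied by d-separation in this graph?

There are 6 undirected paths between B and U; checking each against the conditioning set {A, K, W}:
Path 1: B → P → A ← E ← U
  P is a chain and P is not conditioned on; A is a collider and A is conditioned on, which opens it; E is a chain and E is not conditioned on — no node blocks this path, so it is active.
Path 2: B → P → H ← X → E ← U
  H is a collider here and neither H nor any of its descendants is conditioned on, so the collider stays closed — the path is blocked at H.
Path 3: B → P → H ← E ← U
  H is a collider here and neither H nor any of its descendants is conditioned on, so the collider stays closed — the path is blocked at H.
Path 4: B → X → E ← U
  X is a chain and X is not conditioned on; E is a collider and its descendant A is conditioned on, which opens it — no node blocks this path, so it is active.
Path 5: B → X → H ← P → A ← E ← U
  H is a collider here and neither H nor any of its descendants is conditioned on, so the collider stays closed — the path is blocked at H.
Path 6: B → X → H ← E ← U
  H is a collider here and neither H nor any of its descendants is conditioned on, so the collider stays closed — the path is blocked at H.
Since the path B → P → A ← E ← U is active, B and U are not d-separated given {A, K, W}.

No — B and U are not d-separated given {A, K, W}.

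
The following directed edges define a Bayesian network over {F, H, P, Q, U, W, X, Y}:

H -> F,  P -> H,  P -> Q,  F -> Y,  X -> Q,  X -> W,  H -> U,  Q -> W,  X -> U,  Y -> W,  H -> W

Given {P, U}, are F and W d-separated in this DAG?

No

6 paths connect F and W; each must be blocked for d-separation to hold:
Path 1: F → Y → W
  Y is a chain and Y is not conditioned on — no node blocks this path, so it is active.
Path 2: F ← H → U ← X → Q → W
  H is a fork and H is not conditioned on; U is a collider and U is conditioned on, which opens it; X is a fork and X is not conditioned on; Q is a chain and Q is not conditioned on — no node blocks this path, so it is active.
Path 3: F ← H → U ← X → W
  H is a fork and H is not conditioned on; U is a collider and U is conditioned on, which opens it; X is a fork and X is not conditioned on — no node blocks this path, so it is active.
Path 4: F ← H → W
  H is a fork and H is not conditioned on — no node blocks this path, so it is active.
Path 5: F ← H ← P → Q ← X → W
  P is a fork here and P is conditioned on, so the path is blocked at P.
Path 6: F ← H ← P → Q → W
  P is a fork here and P is conditioned on, so the path is blocked at P.
At least one path is unblocked, so d-separation fails.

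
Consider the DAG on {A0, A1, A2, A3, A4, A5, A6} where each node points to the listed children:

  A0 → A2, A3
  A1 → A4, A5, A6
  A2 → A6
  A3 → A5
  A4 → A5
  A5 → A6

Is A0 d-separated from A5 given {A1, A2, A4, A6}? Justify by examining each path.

We examine all 4 paths between A0 and A5:
Path 1: A0 → A3 → A5
  A3 is a chain and A3 is not conditioned on — no node blocks this path, so it is active.
Path 2: A0 → A2 → A6 ← A5
  A2 is a chain here and A2 is conditioned on, so the path is blocked at A2.
Path 3: A0 → A2 → A6 ← A1 → A5
  A2 is a chain here and A2 is conditioned on, so the path is blocked at A2.
Path 4: A0 → A2 → A6 ← A1 → A4 → A5
  A2 is a chain here and A2 is conditioned on, so the path is blocked at A2.
Since the path A0 → A3 → A5 is active, A0 and A5 are not d-separated given {A1, A2, A4, A6}.

No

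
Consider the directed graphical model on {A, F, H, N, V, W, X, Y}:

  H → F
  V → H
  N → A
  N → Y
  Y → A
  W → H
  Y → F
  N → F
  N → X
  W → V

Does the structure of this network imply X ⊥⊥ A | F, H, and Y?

There are 3 undirected paths between X and A; checking each against the conditioning set {F, H, Y}:
  1. X ← N → A — N:fork[open] ⇒ active
  2. X ← N → Y → A — N:fork[open]; Y:chain[blocks] ⇒ blocked
  3. X ← N → F ← Y → A — N:fork[open]; F:collider[open]; Y:fork[blocks] ⇒ blocked
At least one path is unblocked, so d-separation fails.

No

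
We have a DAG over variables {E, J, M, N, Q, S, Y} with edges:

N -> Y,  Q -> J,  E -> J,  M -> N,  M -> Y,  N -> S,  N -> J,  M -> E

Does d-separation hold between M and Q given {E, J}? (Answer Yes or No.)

There are 3 undirected paths between M and Q; checking each against the conditioning set {E, J}:
Path 1: M → Y ← N → J ← Q
  Y is a collider here and neither Y nor any of its descendants is conditioned on, so the collider stays closed — the path is blocked at Y.
Path 2: M → E → J ← Q
  E is a chain here and E is conditioned on, so the path is blocked at E.
Path 3: M → N → J ← Q
  N is a chain and N is not conditioned on; J is a collider and J is conditioned on, which opens it — no node blocks this path, so it is active.
Because an active path exists, M and Q are not d-separated.

No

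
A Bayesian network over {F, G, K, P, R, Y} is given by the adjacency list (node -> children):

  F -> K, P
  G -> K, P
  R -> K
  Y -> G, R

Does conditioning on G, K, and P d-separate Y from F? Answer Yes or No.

Enumerating the 4 paths from Y to F and testing each for blocking by {G, K, P}:
Path 1: Y → G → P ← F
  G is a chain here and G is conditioned on, so the path is blocked at G.
Path 2: Y → G → K ← F
  G is a chain here and G is conditioned on, so the path is blocked at G.
Path 3: Y → R → K ← F
  R is a chain and R is not conditioned on; K is a collider and K is conditioned on, which opens it — no node blocks this path, so it is active.
Path 4: Y → R → K ← G → P ← F
  G is a fork here and G is conditioned on, so the path is blocked at G.
Because an active path exists, Y and F are not d-separated.

No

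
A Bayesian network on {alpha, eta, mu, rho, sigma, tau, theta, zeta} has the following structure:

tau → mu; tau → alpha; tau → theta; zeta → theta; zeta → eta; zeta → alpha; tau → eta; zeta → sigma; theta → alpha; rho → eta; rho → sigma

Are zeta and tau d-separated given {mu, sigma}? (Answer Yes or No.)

Yes

There are 6 undirected paths between zeta and tau; checking each against the conditioning set {mu, sigma}:
Path 1: zeta → alpha ← theta ← tau
  alpha is a collider here and neither alpha nor any of its descendants is conditioned on, so the collider stays closed — the path is blocked at alpha.
Path 2: zeta → alpha ← tau
  alpha is a collider here and neither alpha nor any of its descendants is conditioned on, so the collider stays closed — the path is blocked at alpha.
Path 3: zeta → eta ← tau
  eta is a collider here and neither eta nor any of its descendants is conditioned on, so the collider stays closed — the path is blocked at eta.
Path 4: zeta → theta → alpha ← tau
  alpha is a collider here and neither alpha nor any of its descendants is conditioned on, so the collider stays closed — the path is blocked at alpha.
Path 5: zeta → theta ← tau
  theta is a collider here and neither theta nor any of its descendants is conditioned on, so the collider stays closed — the path is blocked at theta.
Path 6: zeta → sigma ← rho → eta ← tau
  eta is a collider here and neither eta nor any of its descendants is conditioned on, so the collider stays closed — the path is blocked at eta.
All paths are blocked; zeta ⊥ tau | {mu, sigma} holds.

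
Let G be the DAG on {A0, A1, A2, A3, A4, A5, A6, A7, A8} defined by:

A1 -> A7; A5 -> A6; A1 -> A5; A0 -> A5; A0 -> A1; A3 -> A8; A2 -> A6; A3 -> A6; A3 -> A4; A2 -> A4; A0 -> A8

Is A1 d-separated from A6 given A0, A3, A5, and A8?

Yes

Enumerating the 6 paths from A1 to A6 and testing each for blocking by {A0, A3, A5, A8}:
Path 1: A1 ← A0 → A8 ← A3 → A6
  A0 is a fork here and A0 is conditioned on, so the path is blocked at A0.
Path 2: A1 ← A0 → A8 ← A3 → A4 ← A2 → A6
  A0 is a fork here and A0 is conditioned on, so the path is blocked at A0.
Path 3: A1 ← A0 → A5 → A6
  A0 is a fork here and A0 is conditioned on, so the path is blocked at A0.
Path 4: A1 → A5 → A6
  A5 is a chain here and A5 is conditioned on, so the path is blocked at A5.
Path 5: A1 → A5 ← A0 → A8 ← A3 → A6
  A0 is a fork here and A0 is conditioned on, so the path is blocked at A0.
Path 6: A1 → A5 ← A0 → A8 ← A3 → A4 ← A2 → A6
  A0 is a fork here and A0 is conditioned on, so the path is blocked at A0.
All paths are blocked; A1 ⊥ A6 | {A0, A3, A5, A8} holds.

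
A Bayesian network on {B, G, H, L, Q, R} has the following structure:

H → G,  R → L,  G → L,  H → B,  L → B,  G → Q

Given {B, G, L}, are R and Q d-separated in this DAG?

There are 2 undirected paths between R and Q; checking each against the conditioning set {B, G, L}:
Path 1: R → L → B ← H → G → Q
  L is a chain here and L is conditioned on, so the path is blocked at L.
Path 2: R → L ← G → Q
  G is a fork here and G is conditioned on, so the path is blocked at G.
All paths are blocked; R ⊥ Q | {B, G, L} holds.

Yes — R and Q are d-separated given {B, G, L}.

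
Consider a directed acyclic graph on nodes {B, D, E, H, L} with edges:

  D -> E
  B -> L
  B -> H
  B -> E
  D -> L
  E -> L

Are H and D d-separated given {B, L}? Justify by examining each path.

We examine all 4 paths between H and D:
Path 1: H ← B → E ← D
  B is a fork here and B is conditioned on, so the path is blocked at B.
Path 2: H ← B → E → L ← D
  B is a fork here and B is conditioned on, so the path is blocked at B.
Path 3: H ← B → L ← E ← D
  B is a fork here and B is conditioned on, so the path is blocked at B.
Path 4: H ← B → L ← D
  B is a fork here and B is conditioned on, so the path is blocked at B.
All paths are blocked; H ⊥ D | {B, L} holds.

Yes — H and D are d-separated given {B, L}.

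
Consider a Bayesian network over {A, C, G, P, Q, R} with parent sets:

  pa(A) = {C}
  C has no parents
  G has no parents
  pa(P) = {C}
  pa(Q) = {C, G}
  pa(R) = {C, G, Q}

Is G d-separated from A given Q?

No

There are 4 undirected paths between G and A; checking each against the conditioning set {Q}:
Path 1: G → R ← C → A
  R is a collider here and neither R nor any of its descendants is conditioned on, so the collider stays closed — the path is blocked at R.
Path 2: G → R ← Q ← C → A
  R is a collider here and neither R nor any of its descendants is conditioned on, so the collider stays closed — the path is blocked at R.
Path 3: G → Q → R ← C → A
  Q is a chain here and Q is conditioned on, so the path is blocked at Q.
Path 4: G → Q ← C → A
  Q is a collider and Q is conditioned on, which opens it; C is a fork and C is not conditioned on — no node blocks this path, so it is active.
Because an active path exists, G and A are not d-separated.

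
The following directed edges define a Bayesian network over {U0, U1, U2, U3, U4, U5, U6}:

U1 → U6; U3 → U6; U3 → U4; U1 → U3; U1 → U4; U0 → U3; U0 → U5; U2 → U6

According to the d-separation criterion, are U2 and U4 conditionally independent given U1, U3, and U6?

There are 4 undirected paths between U2 and U4; checking each against the conditioning set {U1, U3, U6}:
Path 1: U2 → U6 ← U3 ← U1 → U4
  U3 is a chain here and U3 is conditioned on, so the path is blocked at U3.
Path 2: U2 → U6 ← U3 → U4
  U3 is a fork here and U3 is conditioned on, so the path is blocked at U3.
Path 3: U2 → U6 ← U1 → U3 → U4
  U1 is a fork here and U1 is conditioned on, so the path is blocked at U1.
Path 4: U2 → U6 ← U1 → U4
  U1 is a fork here and U1 is conditioned on, so the path is blocked at U1.
All paths are blocked; U2 ⊥ U4 | {U1, U3, U6} holds.

Yes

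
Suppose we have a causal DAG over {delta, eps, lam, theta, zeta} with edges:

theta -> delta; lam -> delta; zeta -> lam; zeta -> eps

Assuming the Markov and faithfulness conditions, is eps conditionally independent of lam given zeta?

Yes — eps and lam are d-separated given {zeta}.

There is one path between eps and lam:
Path 1: eps ← zeta → lam
  zeta is a fork here and zeta is conditioned on, so the path is blocked at zeta.
Every path is blocked, so eps and lam are d-separated given {zeta}.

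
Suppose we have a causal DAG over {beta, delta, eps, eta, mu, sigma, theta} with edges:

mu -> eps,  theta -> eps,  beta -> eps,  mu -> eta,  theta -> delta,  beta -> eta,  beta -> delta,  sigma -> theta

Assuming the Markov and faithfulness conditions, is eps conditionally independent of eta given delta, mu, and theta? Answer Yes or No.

Enumerating the 3 paths from eps to eta and testing each for blocking by {delta, mu, theta}:
Path 1: eps ← beta → eta
  beta is a fork and beta is not conditioned on — no node blocks this path, so it is active.
Path 2: eps ← mu → eta
  mu is a fork here and mu is conditioned on, so the path is blocked at mu.
Path 3: eps ← theta → delta ← beta → eta
  theta is a fork here and theta is conditioned on, so the path is blocked at theta.
Because an active path exists, eps and eta are not d-separated.

No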